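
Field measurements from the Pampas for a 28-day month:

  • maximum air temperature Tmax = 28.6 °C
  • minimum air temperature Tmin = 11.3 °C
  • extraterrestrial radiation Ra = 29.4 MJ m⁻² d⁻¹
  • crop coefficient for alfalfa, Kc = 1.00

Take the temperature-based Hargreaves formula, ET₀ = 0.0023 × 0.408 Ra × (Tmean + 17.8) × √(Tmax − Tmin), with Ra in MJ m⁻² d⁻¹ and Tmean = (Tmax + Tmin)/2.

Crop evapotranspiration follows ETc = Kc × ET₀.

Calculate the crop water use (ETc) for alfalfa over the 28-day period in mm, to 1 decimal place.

Tmean = (28.6 + 11.3)/2 = 19.95 °C
0.408 Ra = 0.408 × 29.4 = 11.9952 mm/d equivalent
ET₀ = 0.0023 × 11.9952 × (19.95 + 17.8) × √17.3 = 0.0023 × 11.9952 × 37.75 × 4.1593 = 4.3318 mm/d
ETc = Kc × ET₀ = 1.00 × 4.3318 = 4.3318 mm/d
Over 28 days: 4.3318 × 28 = 121.290 mm

121.3 mm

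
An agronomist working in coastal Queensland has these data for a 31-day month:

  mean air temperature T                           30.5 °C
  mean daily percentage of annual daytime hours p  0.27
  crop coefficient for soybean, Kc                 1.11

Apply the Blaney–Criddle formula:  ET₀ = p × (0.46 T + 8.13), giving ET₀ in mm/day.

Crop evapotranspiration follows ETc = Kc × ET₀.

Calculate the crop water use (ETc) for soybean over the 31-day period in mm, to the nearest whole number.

ET₀ = 0.27 × (0.46 × 30.5 + 8.13) = 0.27 × 22.160 = 5.9832 mm/d
ETc = Kc × ET₀ = 1.11 × 5.9832 = 6.6414 mm/d
Over 31 days: 6.6414 × 31 = 205.883 mm

206 mm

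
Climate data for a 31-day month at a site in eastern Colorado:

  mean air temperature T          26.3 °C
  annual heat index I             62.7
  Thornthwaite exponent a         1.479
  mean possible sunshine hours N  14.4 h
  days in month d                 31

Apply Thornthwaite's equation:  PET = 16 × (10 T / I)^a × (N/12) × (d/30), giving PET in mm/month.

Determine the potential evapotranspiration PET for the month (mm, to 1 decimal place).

165.4 mm

10T/I = 10 × 26.3 / 62.7 = 4.1946
(10T/I)^a = 4.1946^1.479 = 8.3360
Uncorrected PET = 16 × 8.3360 = 133.376 mm
Correction = (N/12)(d/30) = (14.4/12)(31/30) = 1.2400
PET = 133.376 × 1.2400 = 165.386 mm/month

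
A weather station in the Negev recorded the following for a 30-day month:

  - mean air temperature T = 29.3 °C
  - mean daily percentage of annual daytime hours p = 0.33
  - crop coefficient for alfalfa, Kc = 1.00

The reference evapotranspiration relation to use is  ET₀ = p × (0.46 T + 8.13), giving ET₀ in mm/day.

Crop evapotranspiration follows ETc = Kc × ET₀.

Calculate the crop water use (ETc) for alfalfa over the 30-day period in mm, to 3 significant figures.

214 mm

ET₀ = 0.33 × (0.46 × 29.3 + 8.13) = 0.33 × 21.608 = 7.1306 mm/d
ETc = Kc × ET₀ = 1.00 × 7.1306 = 7.1306 mm/d
Over 30 days: 7.1306 × 30 = 213.918 mm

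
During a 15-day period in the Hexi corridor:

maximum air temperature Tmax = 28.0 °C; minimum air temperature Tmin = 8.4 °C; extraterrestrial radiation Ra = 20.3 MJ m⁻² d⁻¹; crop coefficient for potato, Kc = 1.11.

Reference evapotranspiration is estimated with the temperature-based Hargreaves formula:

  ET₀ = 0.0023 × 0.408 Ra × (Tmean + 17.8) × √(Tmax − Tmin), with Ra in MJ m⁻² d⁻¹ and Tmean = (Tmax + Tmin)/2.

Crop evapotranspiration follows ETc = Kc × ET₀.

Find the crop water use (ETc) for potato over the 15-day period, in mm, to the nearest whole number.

51 mm

Tmean = (28.0 + 8.4)/2 = 18.20 °C
0.408 Ra = 0.408 × 20.3 = 8.2824 mm/d equivalent
ET₀ = 0.0023 × 8.2824 × (18.20 + 17.8) × √19.6 = 0.0023 × 8.2824 × 36.00 × 4.4272 = 3.0361 mm/d
ETc = Kc × ET₀ = 1.11 × 3.0361 = 3.3701 mm/d
Over 15 days: 3.3701 × 15 = 50.552 mm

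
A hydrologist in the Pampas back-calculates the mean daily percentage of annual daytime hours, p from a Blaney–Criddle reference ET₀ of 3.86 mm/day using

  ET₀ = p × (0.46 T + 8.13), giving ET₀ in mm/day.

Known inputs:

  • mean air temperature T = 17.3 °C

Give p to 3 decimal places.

0.240

p = ET₀ / (0.46 T + 8.13) = 3.86 / (0.46 × 17.3 + 8.13) = 3.86 / 16.088 = 0.2399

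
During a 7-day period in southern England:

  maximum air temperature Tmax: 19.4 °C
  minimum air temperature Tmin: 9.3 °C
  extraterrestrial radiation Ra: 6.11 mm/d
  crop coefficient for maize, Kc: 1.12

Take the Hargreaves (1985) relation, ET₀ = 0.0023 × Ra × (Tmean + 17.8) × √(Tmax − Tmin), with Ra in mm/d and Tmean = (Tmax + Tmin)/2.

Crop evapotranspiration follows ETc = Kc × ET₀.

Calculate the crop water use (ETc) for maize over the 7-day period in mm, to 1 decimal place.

Tmean = (19.4 + 9.3)/2 = 14.35 °C
ET₀ = 0.0023 × 6.11 × (14.35 + 17.8) × √10.1 = 0.0023 × 6.11 × 32.15 × 3.1780 = 1.4358 mm/d
ETc = Kc × ET₀ = 1.12 × 1.4358 = 1.6081 mm/d
Over 7 days: 1.6081 × 7 = 11.257 mm

11.3 mm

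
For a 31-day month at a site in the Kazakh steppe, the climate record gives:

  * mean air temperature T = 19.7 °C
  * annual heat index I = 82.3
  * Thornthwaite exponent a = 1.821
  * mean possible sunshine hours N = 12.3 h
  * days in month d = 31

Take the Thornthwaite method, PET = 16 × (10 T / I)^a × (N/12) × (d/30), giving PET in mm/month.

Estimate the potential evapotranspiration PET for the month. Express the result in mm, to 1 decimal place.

10T/I = 10 × 19.7 / 82.3 = 2.3937
(10T/I)^a = 2.3937^1.821 = 4.9010
Uncorrected PET = 16 × 4.9010 = 78.416 mm
Correction = (N/12)(d/30) = (12.3/12)(31/30) = 1.0592
PET = 78.416 × 1.0592 = 83.058 mm/month

83.1 mm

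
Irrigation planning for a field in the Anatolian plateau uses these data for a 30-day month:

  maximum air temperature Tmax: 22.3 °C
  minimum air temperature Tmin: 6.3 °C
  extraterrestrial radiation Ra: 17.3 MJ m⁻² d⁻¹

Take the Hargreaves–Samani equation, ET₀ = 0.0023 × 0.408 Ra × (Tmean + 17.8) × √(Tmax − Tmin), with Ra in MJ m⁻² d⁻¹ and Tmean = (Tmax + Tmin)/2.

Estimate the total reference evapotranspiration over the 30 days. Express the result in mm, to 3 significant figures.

Tmean = (22.3 + 6.3)/2 = 14.30 °C
0.408 Ra = 0.408 × 17.3 = 7.0584 mm/d equivalent
ET₀ = 0.0023 × 7.0584 × (14.30 + 17.8) × √16.0 = 0.0023 × 7.0584 × 32.10 × 4.0000 = 2.0845 mm/d
Over 30 days: 2.0845 × 30 = 62.535 mm

62.5 mm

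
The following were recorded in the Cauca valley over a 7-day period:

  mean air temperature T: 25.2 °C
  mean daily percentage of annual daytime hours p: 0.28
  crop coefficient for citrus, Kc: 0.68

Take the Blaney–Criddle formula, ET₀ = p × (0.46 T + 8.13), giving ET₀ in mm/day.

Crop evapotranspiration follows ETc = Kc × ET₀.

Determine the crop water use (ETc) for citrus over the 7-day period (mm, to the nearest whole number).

26 mm

ET₀ = 0.28 × (0.46 × 25.2 + 8.13) = 0.28 × 19.722 = 5.5222 mm/d
ETc = Kc × ET₀ = 0.68 × 5.5222 = 3.7551 mm/d
Over 7 days: 3.7551 × 7 = 26.286 mm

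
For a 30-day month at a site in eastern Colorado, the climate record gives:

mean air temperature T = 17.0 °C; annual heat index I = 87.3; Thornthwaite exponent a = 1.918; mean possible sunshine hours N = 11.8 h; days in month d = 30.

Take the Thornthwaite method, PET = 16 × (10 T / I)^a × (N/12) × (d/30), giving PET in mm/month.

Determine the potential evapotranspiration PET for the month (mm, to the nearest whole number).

10T/I = 10 × 17.0 / 87.3 = 1.9473
(10T/I)^a = 1.9473^1.918 = 3.5903
Uncorrected PET = 16 × 3.5903 = 57.445 mm
Correction = (N/12)(d/30) = (11.8/12)(30/30) = 0.9833
PET = 57.445 × 0.9833 = 56.486 mm/month

56 mm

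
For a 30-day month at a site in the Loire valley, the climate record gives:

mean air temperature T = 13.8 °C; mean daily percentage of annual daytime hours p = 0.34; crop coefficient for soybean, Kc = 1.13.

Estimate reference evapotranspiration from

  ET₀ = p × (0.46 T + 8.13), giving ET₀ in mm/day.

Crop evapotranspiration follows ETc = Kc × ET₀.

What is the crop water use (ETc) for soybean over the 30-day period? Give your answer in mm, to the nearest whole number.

167 mm

ET₀ = 0.34 × (0.46 × 13.8 + 8.13) = 0.34 × 14.478 = 4.9225 mm/d
ETc = Kc × ET₀ = 1.13 × 4.9225 = 5.5624 mm/d
Over 30 days: 5.5624 × 30 = 166.872 mm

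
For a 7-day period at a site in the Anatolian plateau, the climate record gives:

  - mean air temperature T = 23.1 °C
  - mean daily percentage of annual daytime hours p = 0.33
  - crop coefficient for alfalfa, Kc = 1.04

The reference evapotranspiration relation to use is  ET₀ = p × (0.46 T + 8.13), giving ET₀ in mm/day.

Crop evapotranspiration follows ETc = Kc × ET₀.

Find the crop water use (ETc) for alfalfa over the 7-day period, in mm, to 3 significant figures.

ET₀ = 0.33 × (0.46 × 23.1 + 8.13) = 0.33 × 18.756 = 6.1895 mm/d
ETc = Kc × ET₀ = 1.04 × 6.1895 = 6.4371 mm/d
Over 7 days: 6.4371 × 7 = 45.060 mm

45.1 mm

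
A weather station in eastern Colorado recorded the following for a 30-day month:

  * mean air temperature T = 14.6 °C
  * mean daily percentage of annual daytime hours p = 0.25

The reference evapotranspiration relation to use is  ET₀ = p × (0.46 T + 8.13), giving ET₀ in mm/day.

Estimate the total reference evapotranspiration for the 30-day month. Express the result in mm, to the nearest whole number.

111 mm

ET₀ = 0.25 × (0.46 × 14.6 + 8.13) = 0.25 × 14.846 = 3.7115 mm/d
Monthly total = 3.7115 × 30 = 111.345 mm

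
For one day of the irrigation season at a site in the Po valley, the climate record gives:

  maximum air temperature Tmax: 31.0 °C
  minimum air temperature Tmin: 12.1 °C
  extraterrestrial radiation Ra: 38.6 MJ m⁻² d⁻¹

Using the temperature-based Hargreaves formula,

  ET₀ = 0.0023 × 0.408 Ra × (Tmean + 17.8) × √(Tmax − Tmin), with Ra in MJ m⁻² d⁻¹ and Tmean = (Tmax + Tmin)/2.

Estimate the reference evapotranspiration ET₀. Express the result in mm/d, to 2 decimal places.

6.20 mm/d

Tmean = (31.0 + 12.1)/2 = 21.55 °C
0.408 Ra = 0.408 × 38.6 = 15.7488 mm/d equivalent
ET₀ = 0.0023 × 15.7488 × (21.55 + 17.8) × √18.9 = 0.0023 × 15.7488 × 39.35 × 4.3474 = 6.1965 mm/d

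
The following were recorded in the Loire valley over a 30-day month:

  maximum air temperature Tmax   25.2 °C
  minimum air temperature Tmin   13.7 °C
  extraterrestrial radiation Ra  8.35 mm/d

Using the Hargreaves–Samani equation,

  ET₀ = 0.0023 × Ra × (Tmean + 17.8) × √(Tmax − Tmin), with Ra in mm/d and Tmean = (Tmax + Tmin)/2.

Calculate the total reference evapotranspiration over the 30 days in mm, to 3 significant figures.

72.8 mm

Tmean = (25.2 + 13.7)/2 = 19.45 °C
ET₀ = 0.0023 × 8.35 × (19.45 + 17.8) × √11.5 = 0.0023 × 8.35 × 37.25 × 3.3912 = 2.4260 mm/d
Over 30 days: 2.4260 × 30 = 72.780 mm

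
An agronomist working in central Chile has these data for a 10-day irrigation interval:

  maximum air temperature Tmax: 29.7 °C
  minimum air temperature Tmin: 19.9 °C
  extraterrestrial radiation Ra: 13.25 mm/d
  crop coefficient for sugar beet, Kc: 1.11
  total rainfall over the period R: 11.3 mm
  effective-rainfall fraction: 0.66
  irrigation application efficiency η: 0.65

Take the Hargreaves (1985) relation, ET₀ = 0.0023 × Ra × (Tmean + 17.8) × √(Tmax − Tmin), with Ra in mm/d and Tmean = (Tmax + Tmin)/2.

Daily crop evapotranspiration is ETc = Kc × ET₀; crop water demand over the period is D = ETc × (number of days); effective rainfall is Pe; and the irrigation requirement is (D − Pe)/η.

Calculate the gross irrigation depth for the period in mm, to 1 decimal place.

Tmean = (29.7 + 19.9)/2 = 24.80 °C
ET₀ = 0.0023 × 13.25 × (24.80 + 17.8) × √9.8 = 0.0023 × 13.25 × 42.60 × 3.1305 = 4.0641 mm/d
ETc = Kc × ET₀ = 1.11 × 4.0641 = 4.5112 mm/d
Crop demand D = ETc × 10 d = 4.5112 × 10 = 45.112 mm
Pe = 0.66 × 11.3 = 7.458 mm
D − Pe = 45.112 − 7.458 = 37.654 mm
Gross irrigation = 37.654 / 0.65 = 57.929 mm

57.9 mm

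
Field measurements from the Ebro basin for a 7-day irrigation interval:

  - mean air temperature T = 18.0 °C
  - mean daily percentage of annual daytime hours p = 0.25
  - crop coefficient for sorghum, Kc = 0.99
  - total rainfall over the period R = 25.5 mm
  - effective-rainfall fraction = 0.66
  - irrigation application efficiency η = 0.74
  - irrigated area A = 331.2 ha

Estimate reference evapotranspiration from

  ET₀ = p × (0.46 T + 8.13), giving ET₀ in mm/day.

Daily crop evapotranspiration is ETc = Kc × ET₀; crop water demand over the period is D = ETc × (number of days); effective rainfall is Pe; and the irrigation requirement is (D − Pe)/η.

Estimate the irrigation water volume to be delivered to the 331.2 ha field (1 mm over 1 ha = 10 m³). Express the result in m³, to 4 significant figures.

51920 m³

ET₀ = 0.25 × (0.46 × 18.0 + 8.13) = 0.25 × 16.410 = 4.1025 mm/d
ETc = Kc × ET₀ = 0.99 × 4.1025 = 4.0615 mm/d
Crop demand D = ETc × 7 d = 4.0615 × 7 = 28.431 mm
Pe = 0.66 × 25.5 = 16.830 mm
D − Pe = 28.431 − 16.830 = 11.601 mm
Gross irrigation = 11.601 / 0.74 = 15.677 mm
Volume = 15.677 mm × 331.2 ha × 10 = 51922.2 m³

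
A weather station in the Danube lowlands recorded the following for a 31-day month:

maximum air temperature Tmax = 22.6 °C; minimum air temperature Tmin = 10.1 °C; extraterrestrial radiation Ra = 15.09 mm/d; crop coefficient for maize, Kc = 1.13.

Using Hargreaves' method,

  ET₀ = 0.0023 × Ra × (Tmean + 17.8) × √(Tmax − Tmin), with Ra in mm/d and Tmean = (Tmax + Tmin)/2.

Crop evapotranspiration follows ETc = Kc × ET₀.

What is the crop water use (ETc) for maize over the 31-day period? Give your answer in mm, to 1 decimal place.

146.8 mm

Tmean = (22.6 + 10.1)/2 = 16.35 °C
ET₀ = 0.0023 × 15.09 × (16.35 + 17.8) × √12.5 = 0.0023 × 15.09 × 34.15 × 3.5355 = 4.1904 mm/d
ETc = Kc × ET₀ = 1.13 × 4.1904 = 4.7352 mm/d
Over 31 days: 4.7352 × 31 = 146.791 mm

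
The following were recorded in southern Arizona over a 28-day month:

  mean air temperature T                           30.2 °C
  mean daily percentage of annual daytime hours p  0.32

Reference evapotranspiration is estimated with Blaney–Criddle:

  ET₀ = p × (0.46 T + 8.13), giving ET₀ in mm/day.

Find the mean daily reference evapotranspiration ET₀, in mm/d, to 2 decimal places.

ET₀ = 0.32 × (0.46 × 30.2 + 8.13) = 0.32 × 22.022 = 7.0470 mm/d

7.05 mm/d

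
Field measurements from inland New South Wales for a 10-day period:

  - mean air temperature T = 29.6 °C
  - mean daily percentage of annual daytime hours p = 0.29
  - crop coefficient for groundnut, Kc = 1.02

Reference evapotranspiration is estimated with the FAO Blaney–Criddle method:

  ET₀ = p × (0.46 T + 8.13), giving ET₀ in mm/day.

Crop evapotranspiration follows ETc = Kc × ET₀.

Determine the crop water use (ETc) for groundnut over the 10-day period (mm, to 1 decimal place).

ET₀ = 0.29 × (0.46 × 29.6 + 8.13) = 0.29 × 21.746 = 6.3063 mm/d
ETc = Kc × ET₀ = 1.02 × 6.3063 = 6.4324 mm/d
Over 10 days: 6.4324 × 10 = 64.324 mm

64.3 mm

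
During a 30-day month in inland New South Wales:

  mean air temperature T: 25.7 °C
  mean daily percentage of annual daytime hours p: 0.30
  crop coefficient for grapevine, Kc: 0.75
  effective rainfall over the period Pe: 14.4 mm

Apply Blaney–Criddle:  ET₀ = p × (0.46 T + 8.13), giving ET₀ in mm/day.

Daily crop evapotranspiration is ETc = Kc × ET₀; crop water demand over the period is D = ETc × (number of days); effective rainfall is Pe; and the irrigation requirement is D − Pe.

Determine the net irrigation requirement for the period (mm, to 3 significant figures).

120 mm

ET₀ = 0.30 × (0.46 × 25.7 + 8.13) = 0.30 × 19.952 = 5.9856 mm/d
ETc = Kc × ET₀ = 0.75 × 5.9856 = 4.4892 mm/d
Crop demand D = ETc × 30 d = 4.4892 × 30 = 134.676 mm
D − Pe = 134.676 − 14.4 = 120.276 mm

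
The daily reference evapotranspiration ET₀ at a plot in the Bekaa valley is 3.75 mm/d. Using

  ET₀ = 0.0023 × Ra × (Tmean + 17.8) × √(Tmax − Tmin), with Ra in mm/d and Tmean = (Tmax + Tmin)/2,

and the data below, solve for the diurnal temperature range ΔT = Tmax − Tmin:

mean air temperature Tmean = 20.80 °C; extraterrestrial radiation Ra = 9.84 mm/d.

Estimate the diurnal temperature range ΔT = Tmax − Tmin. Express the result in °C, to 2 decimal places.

18.43 °C

√ΔT = ET₀ / [0.0023 × Ra × (Tmean+17.8)] = 3.75 / (0.0023 × 9.84 × 38.60) = 4.2926
ΔT = 4.2926² = 18.426 °C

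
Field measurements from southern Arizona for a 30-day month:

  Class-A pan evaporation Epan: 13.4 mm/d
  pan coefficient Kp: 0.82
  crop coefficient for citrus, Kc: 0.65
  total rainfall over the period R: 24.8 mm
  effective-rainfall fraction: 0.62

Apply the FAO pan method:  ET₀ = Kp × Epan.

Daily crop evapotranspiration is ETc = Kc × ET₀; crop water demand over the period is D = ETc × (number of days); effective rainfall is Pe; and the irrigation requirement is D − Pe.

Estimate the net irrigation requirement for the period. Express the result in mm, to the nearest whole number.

199 mm

ET₀ = 0.82 × 13.4 = 10.9880 mm/d
ETc = Kc × ET₀ = 0.65 × 10.9880 = 7.1422 mm/d
Crop demand D = ETc × 30 d = 7.1422 × 30 = 214.266 mm
Pe = 0.62 × 24.8 = 15.376 mm
D − Pe = 214.266 − 15.376 = 198.890 mm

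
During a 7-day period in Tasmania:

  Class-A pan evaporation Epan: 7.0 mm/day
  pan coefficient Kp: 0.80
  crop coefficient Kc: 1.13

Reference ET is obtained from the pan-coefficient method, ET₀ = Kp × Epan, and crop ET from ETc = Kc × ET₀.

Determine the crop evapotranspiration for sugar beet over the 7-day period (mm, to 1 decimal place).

ET₀ = 0.80 × 7.0 = 5.6000 mm/d
ETc = Kc × ET₀ = 1.13 × 5.6000 = 6.3280 mm/d
Over 7 days: 6.3280 × 7 = 44.296 mm

44.3 mm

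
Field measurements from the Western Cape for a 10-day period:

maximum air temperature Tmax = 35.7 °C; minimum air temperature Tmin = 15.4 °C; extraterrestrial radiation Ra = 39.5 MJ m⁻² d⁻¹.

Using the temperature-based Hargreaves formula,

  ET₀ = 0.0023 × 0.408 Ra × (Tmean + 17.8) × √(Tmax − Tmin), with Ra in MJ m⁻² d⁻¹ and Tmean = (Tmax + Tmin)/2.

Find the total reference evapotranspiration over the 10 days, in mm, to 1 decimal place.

Tmean = (35.7 + 15.4)/2 = 25.55 °C
0.408 Ra = 0.408 × 39.5 = 16.1160 mm/d equivalent
ET₀ = 0.0023 × 16.1160 × (25.55 + 17.8) × √20.3 = 0.0023 × 16.1160 × 43.35 × 4.5056 = 7.2398 mm/d
Over 10 days: 7.2398 × 10 = 72.398 mm

72.4 mm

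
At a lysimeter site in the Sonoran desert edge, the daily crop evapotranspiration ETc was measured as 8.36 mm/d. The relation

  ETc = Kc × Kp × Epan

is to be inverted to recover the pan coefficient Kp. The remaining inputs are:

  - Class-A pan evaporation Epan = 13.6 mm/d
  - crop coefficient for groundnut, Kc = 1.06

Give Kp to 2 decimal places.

ETc = Kc × Kp × Epan  ⇒  Kp = ETc / (Kc × Epan)
Kp = 8.36 / (1.06 × 13.6) = 8.36 / 14.416 = 0.5799

0.58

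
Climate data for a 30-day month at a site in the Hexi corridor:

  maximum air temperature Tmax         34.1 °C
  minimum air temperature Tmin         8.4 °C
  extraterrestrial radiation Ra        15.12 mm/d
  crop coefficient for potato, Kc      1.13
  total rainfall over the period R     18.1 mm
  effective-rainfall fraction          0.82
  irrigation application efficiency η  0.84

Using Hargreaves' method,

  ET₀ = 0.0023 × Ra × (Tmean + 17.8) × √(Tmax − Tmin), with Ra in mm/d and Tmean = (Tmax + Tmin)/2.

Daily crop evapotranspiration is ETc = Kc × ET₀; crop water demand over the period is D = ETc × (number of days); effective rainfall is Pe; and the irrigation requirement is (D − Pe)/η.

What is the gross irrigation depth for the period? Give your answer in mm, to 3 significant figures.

260 mm

Tmean = (34.1 + 8.4)/2 = 21.25 °C
ET₀ = 0.0023 × 15.12 × (21.25 + 17.8) × √25.7 = 0.0023 × 15.12 × 39.05 × 5.0695 = 6.8844 mm/d
ETc = Kc × ET₀ = 1.13 × 6.8844 = 7.7794 mm/d
Crop demand D = ETc × 30 d = 7.7794 × 30 = 233.382 mm
Pe = 0.82 × 18.1 = 14.842 mm
D − Pe = 233.382 − 14.842 = 218.540 mm
Gross irrigation = 218.540 / 0.84 = 260.167 mm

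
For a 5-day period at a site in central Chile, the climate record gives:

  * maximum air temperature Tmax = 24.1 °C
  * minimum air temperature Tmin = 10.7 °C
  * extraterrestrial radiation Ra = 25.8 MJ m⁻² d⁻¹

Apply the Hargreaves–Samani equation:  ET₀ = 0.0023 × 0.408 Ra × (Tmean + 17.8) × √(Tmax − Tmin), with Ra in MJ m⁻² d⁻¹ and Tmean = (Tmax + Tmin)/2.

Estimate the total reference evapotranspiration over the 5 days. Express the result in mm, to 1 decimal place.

15.6 mm

Tmean = (24.1 + 10.7)/2 = 17.40 °C
0.408 Ra = 0.408 × 25.8 = 10.5264 mm/d equivalent
ET₀ = 0.0023 × 10.5264 × (17.40 + 17.8) × √13.4 = 0.0023 × 10.5264 × 35.20 × 3.6606 = 3.1196 mm/d
Over 5 days: 3.1196 × 5 = 15.598 mm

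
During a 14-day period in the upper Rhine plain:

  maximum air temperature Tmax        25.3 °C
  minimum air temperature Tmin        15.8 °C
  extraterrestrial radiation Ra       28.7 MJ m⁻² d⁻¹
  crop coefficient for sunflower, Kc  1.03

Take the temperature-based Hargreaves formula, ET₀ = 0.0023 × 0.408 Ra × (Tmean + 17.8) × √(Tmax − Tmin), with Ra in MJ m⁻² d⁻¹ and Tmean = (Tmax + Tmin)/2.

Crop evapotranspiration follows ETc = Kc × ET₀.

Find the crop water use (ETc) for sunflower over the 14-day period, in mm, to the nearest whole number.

46 mm

Tmean = (25.3 + 15.8)/2 = 20.55 °C
0.408 Ra = 0.408 × 28.7 = 11.7096 mm/d equivalent
ET₀ = 0.0023 × 11.7096 × (20.55 + 17.8) × √9.5 = 0.0023 × 11.7096 × 38.35 × 3.0822 = 3.1834 mm/d
ETc = Kc × ET₀ = 1.03 × 3.1834 = 3.2789 mm/d
Over 14 days: 3.2789 × 14 = 45.905 mm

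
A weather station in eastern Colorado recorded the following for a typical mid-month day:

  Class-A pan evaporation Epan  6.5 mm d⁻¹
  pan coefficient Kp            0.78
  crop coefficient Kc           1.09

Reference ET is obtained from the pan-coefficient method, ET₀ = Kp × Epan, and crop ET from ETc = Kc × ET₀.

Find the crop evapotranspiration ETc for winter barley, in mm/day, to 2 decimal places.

5.53 mm/day

ET₀ = 0.78 × 6.5 = 5.0700 mm/d
ETc = Kc × ET₀ = 1.09 × 5.0700 = 5.5263 mm/d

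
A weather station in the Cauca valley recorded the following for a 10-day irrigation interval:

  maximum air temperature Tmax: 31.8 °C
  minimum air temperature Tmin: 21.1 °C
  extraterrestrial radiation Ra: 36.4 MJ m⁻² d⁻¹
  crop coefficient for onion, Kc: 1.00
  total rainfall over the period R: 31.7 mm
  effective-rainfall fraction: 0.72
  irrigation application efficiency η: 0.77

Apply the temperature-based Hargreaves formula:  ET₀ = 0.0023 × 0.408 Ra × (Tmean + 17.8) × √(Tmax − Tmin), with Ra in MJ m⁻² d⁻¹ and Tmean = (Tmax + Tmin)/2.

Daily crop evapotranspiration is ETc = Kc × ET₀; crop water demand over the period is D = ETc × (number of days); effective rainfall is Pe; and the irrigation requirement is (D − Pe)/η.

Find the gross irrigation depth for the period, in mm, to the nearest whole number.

35 mm

Tmean = (31.8 + 21.1)/2 = 26.45 °C
0.408 Ra = 0.408 × 36.4 = 14.8512 mm/d equivalent
ET₀ = 0.0023 × 14.8512 × (26.45 + 17.8) × √10.7 = 0.0023 × 14.8512 × 44.25 × 3.2711 = 4.9442 mm/d
ETc = Kc × ET₀ = 1.00 × 4.9442 = 4.9442 mm/d
Crop demand D = ETc × 10 d = 4.9442 × 10 = 49.442 mm
Pe = 0.72 × 31.7 = 22.824 mm
D − Pe = 49.442 − 22.824 = 26.618 mm
Gross irrigation = 26.618 / 0.77 = 34.569 mm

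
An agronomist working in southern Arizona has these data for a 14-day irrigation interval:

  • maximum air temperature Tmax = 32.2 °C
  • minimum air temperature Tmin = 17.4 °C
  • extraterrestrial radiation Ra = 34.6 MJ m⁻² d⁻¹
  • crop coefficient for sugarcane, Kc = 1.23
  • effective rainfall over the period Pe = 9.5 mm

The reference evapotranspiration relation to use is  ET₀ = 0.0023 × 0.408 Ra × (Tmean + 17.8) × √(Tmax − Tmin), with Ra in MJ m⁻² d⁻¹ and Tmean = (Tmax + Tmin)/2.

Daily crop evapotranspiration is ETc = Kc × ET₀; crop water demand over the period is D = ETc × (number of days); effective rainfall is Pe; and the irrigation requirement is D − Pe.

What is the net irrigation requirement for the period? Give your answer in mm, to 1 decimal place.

Tmean = (32.2 + 17.4)/2 = 24.80 °C
0.408 Ra = 0.408 × 34.6 = 14.1168 mm/d equivalent
ET₀ = 0.0023 × 14.1168 × (24.80 + 17.8) × √14.8 = 0.0023 × 14.1168 × 42.60 × 3.8471 = 5.3212 mm/d
ETc = Kc × ET₀ = 1.23 × 5.3212 = 6.5451 mm/d
Crop demand D = ETc × 14 d = 6.5451 × 14 = 91.631 mm
D − Pe = 91.631 − 9.5 = 82.131 mm

82.1 mm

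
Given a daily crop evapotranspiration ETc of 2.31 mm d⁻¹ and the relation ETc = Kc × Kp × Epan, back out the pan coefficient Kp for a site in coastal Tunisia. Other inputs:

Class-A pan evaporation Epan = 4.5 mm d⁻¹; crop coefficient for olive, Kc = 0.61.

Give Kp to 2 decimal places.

ETc = Kc × Kp × Epan  ⇒  Kp = ETc / (Kc × Epan)
Kp = 2.31 / (0.61 × 4.5) = 2.31 / 2.745 = 0.8415

0.84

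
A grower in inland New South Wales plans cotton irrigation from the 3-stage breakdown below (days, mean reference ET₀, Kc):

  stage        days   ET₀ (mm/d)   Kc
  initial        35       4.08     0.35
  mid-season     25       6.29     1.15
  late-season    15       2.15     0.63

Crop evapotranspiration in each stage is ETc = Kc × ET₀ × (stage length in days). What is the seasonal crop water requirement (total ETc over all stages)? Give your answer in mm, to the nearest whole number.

initial: 0.35 × 4.08 × 35 = 49.98 mm
mid-season: 1.15 × 6.29 × 25 = 180.84 mm
late-season: 0.63 × 2.15 × 15 = 20.32 mm
Seasonal total = 251.14 mm

251 mm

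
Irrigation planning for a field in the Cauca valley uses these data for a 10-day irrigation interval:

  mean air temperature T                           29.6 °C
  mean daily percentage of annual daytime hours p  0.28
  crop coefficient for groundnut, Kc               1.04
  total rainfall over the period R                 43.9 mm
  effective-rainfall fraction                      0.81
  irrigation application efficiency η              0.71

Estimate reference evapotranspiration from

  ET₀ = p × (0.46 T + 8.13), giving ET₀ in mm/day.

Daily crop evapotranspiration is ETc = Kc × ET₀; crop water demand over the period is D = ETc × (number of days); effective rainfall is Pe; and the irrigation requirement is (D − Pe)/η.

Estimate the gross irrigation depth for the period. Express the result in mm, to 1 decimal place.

ET₀ = 0.28 × (0.46 × 29.6 + 8.13) = 0.28 × 21.746 = 6.0889 mm/d
ETc = Kc × ET₀ = 1.04 × 6.0889 = 6.3325 mm/d
Crop demand D = ETc × 10 d = 6.3325 × 10 = 63.325 mm
Pe = 0.81 × 43.9 = 35.559 mm
D − Pe = 63.325 − 35.559 = 27.766 mm
Gross irrigation = 27.766 / 0.71 = 39.107 mm

39.1 mm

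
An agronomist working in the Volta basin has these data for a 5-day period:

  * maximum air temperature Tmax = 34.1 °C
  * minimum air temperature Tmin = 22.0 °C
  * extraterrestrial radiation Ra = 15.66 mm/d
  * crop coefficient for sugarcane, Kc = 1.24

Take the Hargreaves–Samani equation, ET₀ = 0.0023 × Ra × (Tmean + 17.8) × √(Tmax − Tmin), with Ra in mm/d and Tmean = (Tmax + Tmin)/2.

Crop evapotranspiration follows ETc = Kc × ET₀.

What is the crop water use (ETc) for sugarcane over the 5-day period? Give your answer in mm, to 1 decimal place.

35.6 mm

Tmean = (34.1 + 22.0)/2 = 28.05 °C
ET₀ = 0.0023 × 15.66 × (28.05 + 17.8) × √12.1 = 0.0023 × 15.66 × 45.85 × 3.4785 = 5.7445 mm/d
ETc = Kc × ET₀ = 1.24 × 5.7445 = 7.1232 mm/d
Over 5 days: 7.1232 × 5 = 35.616 mm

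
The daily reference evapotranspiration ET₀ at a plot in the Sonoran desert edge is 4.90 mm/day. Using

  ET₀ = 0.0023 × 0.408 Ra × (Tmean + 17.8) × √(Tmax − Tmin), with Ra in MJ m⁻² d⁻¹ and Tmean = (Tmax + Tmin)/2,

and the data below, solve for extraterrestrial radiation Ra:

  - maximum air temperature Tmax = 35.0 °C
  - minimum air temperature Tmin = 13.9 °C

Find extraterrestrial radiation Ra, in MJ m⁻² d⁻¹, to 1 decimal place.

Tmean = (35.0+13.9)/2 = 24.45 °C; ΔT = 21.1
Ra = ET₀ / [0.0023 × 0.408 × (Tmean+17.8) × √ΔT]
   = 4.90 / (0.0023 × 0.408 × 42.25 × 4.5935) = 26.905 MJ m⁻² d⁻¹

26.9 MJ m⁻² d⁻¹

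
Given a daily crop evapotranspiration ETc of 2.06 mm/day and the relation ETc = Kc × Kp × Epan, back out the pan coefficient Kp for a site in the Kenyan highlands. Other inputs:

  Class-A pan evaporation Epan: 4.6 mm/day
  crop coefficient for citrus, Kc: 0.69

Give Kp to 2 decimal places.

ETc = Kc × Kp × Epan  ⇒  Kp = ETc / (Kc × Epan)
Kp = 2.06 / (0.69 × 4.6) = 2.06 / 3.174 = 0.6490

0.65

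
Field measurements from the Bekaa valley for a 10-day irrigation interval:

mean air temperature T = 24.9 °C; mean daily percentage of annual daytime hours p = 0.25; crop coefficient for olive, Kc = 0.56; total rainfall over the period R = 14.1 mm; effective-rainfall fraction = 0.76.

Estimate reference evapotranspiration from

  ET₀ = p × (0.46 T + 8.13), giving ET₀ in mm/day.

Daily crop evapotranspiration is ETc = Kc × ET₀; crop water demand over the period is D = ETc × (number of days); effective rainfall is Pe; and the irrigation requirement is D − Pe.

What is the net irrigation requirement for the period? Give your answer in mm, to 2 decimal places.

ET₀ = 0.25 × (0.46 × 24.9 + 8.13) = 0.25 × 19.584 = 4.8960 mm/d
ETc = Kc × ET₀ = 0.56 × 4.8960 = 2.7418 mm/d
Crop demand D = ETc × 10 d = 2.7418 × 10 = 27.418 mm
Pe = 0.76 × 14.1 = 10.716 mm
D − Pe = 27.418 − 10.716 = 16.702 mm

16.70 mm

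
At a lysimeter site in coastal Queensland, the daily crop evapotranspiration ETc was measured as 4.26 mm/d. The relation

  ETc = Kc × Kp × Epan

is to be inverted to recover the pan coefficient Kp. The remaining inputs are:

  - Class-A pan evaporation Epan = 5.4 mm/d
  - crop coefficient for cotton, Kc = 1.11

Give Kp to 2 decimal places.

ETc = Kc × Kp × Epan  ⇒  Kp = ETc / (Kc × Epan)
Kp = 4.26 / (1.11 × 5.4) = 4.26 / 5.994 = 0.7107

0.71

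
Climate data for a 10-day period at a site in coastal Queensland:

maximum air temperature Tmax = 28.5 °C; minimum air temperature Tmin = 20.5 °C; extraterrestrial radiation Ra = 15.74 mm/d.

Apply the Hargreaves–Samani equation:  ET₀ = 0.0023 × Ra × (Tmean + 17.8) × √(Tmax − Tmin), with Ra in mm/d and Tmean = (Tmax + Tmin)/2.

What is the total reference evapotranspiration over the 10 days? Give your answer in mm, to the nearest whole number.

Tmean = (28.5 + 20.5)/2 = 24.50 °C
ET₀ = 0.0023 × 15.74 × (24.50 + 17.8) × √8.0 = 0.0023 × 15.74 × 42.30 × 2.8284 = 4.3313 mm/d
Over 10 days: 4.3313 × 10 = 43.313 mm

43 mm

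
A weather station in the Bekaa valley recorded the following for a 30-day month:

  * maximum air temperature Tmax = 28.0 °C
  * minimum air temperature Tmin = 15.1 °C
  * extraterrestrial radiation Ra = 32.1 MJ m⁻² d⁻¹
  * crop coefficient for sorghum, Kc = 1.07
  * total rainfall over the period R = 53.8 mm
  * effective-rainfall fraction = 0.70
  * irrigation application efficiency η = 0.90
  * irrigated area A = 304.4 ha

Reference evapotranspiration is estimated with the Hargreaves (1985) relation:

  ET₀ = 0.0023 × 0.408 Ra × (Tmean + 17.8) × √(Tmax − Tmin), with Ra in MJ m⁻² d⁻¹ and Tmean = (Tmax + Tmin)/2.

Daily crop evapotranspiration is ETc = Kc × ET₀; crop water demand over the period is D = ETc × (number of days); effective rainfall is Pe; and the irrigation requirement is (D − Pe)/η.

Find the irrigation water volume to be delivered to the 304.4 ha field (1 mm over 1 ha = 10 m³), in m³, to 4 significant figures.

Tmean = (28.0 + 15.1)/2 = 21.55 °C
0.408 Ra = 0.408 × 32.1 = 13.0968 mm/d equivalent
ET₀ = 0.0023 × 13.0968 × (21.55 + 17.8) × √12.9 = 0.0023 × 13.0968 × 39.35 × 3.5917 = 4.2573 mm/d
ETc = Kc × ET₀ = 1.07 × 4.2573 = 4.5553 mm/d
Crop demand D = ETc × 30 d = 4.5553 × 30 = 136.659 mm
Pe = 0.70 × 53.8 = 37.660 mm
D − Pe = 136.659 − 37.660 = 98.999 mm
Gross irrigation = 98.999 / 0.90 = 109.999 mm
Volume = 109.999 mm × 304.4 ha × 10 = 334837.0 m³

334800 m³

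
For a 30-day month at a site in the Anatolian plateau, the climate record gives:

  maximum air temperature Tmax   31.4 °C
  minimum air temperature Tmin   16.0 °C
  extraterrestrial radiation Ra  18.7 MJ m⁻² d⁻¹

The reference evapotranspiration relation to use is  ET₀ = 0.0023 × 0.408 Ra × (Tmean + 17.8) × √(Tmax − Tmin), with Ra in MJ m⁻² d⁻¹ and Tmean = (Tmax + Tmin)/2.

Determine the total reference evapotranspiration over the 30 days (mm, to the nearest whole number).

86 mm

Tmean = (31.4 + 16.0)/2 = 23.70 °C
0.408 Ra = 0.408 × 18.7 = 7.6296 mm/d equivalent
ET₀ = 0.0023 × 7.6296 × (23.70 + 17.8) × √15.4 = 0.0023 × 7.6296 × 41.50 × 3.9243 = 2.8579 mm/d
Over 30 days: 2.8579 × 30 = 85.737 mm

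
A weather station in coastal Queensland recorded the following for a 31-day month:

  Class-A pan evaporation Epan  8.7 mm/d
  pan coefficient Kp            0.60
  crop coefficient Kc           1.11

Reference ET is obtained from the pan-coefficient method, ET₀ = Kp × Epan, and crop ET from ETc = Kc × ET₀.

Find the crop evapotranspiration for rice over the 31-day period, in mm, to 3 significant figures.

ET₀ = 0.60 × 8.7 = 5.2200 mm/d
ETc = Kc × ET₀ = 1.11 × 5.2200 = 5.7942 mm/d
Over 31 days: 5.7942 × 31 = 179.620 mm

180 mm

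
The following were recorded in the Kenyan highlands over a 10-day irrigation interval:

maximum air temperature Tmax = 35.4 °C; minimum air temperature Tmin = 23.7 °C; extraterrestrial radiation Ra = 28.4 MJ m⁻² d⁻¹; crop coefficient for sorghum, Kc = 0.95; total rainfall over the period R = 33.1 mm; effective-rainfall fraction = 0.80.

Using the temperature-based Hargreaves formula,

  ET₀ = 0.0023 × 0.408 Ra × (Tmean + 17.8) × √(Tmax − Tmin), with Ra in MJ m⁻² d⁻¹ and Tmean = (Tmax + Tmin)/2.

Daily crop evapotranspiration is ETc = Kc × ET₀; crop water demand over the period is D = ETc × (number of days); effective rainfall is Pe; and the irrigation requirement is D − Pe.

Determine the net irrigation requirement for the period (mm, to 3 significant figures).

14.5 mm

Tmean = (35.4 + 23.7)/2 = 29.55 °C
0.408 Ra = 0.408 × 28.4 = 11.5872 mm/d equivalent
ET₀ = 0.0023 × 11.5872 × (29.55 + 17.8) × √11.7 = 0.0023 × 11.5872 × 47.35 × 3.4205 = 4.3163 mm/d
ETc = Kc × ET₀ = 0.95 × 4.3163 = 4.1005 mm/d
Crop demand D = ETc × 10 d = 4.1005 × 10 = 41.005 mm
Pe = 0.80 × 33.1 = 26.480 mm
D − Pe = 41.005 − 26.480 = 14.525 mm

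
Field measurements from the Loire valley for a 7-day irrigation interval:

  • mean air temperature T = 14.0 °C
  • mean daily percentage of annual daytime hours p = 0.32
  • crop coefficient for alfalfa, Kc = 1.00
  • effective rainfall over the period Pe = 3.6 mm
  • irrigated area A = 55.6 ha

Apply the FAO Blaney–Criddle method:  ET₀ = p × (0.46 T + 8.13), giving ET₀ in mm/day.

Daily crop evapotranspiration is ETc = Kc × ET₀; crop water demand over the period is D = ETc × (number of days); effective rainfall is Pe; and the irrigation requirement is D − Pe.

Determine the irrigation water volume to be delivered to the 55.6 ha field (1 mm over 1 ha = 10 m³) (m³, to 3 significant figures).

ET₀ = 0.32 × (0.46 × 14.0 + 8.13) = 0.32 × 14.570 = 4.6624 mm/d
ETc = Kc × ET₀ = 1.00 × 4.6624 = 4.6624 mm/d
Crop demand D = ETc × 7 d = 4.6624 × 7 = 32.637 mm
D − Pe = 32.637 − 3.6 = 29.037 mm
Volume = 29.037 mm × 55.6 ha × 10 = 16144.6 m³

16100 m³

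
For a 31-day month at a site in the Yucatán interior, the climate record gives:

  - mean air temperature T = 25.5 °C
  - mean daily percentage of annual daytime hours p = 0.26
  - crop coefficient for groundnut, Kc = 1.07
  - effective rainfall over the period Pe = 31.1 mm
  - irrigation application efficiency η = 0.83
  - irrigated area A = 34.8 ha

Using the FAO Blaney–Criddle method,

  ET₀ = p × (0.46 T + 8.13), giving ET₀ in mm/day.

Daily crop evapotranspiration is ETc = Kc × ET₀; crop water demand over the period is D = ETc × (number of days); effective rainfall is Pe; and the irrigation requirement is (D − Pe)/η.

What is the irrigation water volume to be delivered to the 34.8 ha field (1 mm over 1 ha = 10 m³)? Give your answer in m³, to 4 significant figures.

58770 m³

ET₀ = 0.26 × (0.46 × 25.5 + 8.13) = 0.26 × 19.860 = 5.1636 mm/d
ETc = Kc × ET₀ = 1.07 × 5.1636 = 5.5251 mm/d
Crop demand D = ETc × 31 d = 5.5251 × 31 = 171.278 mm
D − Pe = 171.278 − 31.1 = 140.178 mm
Gross irrigation = 140.178 / 0.83 = 168.889 mm
Volume = 168.889 mm × 34.8 ha × 10 = 58773.4 m³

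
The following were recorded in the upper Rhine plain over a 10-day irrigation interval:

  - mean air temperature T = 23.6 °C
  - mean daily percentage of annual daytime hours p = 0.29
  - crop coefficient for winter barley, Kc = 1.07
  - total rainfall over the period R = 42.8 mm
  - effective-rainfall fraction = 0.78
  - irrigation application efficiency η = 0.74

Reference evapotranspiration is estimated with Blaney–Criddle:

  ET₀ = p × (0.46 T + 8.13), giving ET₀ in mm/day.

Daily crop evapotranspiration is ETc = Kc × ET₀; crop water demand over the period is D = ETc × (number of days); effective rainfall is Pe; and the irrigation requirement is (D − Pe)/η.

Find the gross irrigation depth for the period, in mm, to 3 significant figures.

ET₀ = 0.29 × (0.46 × 23.6 + 8.13) = 0.29 × 18.986 = 5.5059 mm/d
ETc = Kc × ET₀ = 1.07 × 5.5059 = 5.8913 mm/d
Crop demand D = ETc × 10 d = 5.8913 × 10 = 58.913 mm
Pe = 0.78 × 42.8 = 33.384 mm
D − Pe = 58.913 − 33.384 = 25.529 mm
Gross irrigation = 25.529 / 0.74 = 34.499 mm

34.5 mm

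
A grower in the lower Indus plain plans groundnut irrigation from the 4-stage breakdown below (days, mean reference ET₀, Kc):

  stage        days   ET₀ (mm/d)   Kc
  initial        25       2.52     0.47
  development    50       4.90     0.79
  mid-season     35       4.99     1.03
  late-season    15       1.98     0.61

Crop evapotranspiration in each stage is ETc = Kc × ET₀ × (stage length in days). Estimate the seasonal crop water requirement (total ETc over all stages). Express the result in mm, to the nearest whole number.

initial: 0.47 × 2.52 × 25 = 29.61 mm
development: 0.79 × 4.90 × 50 = 193.55 mm
mid-season: 1.03 × 4.99 × 35 = 179.89 mm
late-season: 0.61 × 1.98 × 15 = 18.12 mm
Seasonal total = 421.17 mm

421 mm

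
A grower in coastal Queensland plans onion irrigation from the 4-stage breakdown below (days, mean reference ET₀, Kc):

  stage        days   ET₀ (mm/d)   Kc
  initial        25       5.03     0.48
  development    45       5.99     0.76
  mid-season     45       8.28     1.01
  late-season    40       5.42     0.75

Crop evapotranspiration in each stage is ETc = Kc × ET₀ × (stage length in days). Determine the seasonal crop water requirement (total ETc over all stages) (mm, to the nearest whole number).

804 mm

initial: 0.48 × 5.03 × 25 = 60.36 mm
development: 0.76 × 5.99 × 45 = 204.86 mm
mid-season: 1.01 × 8.28 × 45 = 376.33 mm
late-season: 0.75 × 5.42 × 40 = 162.60 mm
Seasonal total = 804.15 mm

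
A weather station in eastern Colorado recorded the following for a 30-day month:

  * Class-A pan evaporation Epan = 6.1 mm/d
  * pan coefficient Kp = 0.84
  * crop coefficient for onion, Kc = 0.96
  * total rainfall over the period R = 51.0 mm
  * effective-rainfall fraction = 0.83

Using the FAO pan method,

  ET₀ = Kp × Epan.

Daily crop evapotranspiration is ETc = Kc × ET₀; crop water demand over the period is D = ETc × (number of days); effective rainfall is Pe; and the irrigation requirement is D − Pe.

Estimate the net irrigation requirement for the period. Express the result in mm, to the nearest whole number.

105 mm

ET₀ = 0.84 × 6.1 = 5.1240 mm/d
ETc = Kc × ET₀ = 0.96 × 5.1240 = 4.9190 mm/d
Crop demand D = ETc × 30 d = 4.9190 × 30 = 147.570 mm
Pe = 0.83 × 51.0 = 42.330 mm
D − Pe = 147.570 − 42.330 = 105.240 mm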